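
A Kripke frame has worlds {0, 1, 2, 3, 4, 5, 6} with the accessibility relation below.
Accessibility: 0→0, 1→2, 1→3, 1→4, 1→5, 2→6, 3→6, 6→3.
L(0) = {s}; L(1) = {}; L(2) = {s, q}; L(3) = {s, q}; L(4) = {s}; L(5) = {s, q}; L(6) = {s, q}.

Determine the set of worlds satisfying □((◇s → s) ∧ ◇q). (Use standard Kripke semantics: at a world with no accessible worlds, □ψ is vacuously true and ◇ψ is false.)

Let φ = □((◇s → s) ∧ ◇q). Evaluate φ at each world:
  0 (successors {0}): φ is false.
  1 (successors {2, 3, 4, 5}): φ is false.
  2 (successors {6}): φ is true.
  3 (successors {6}): φ is true.
  4 (successors ∅): φ is true.
  5 (successors ∅): φ is true.
  6 (successors {3}): φ is true.
For instance, at 2:
  At 2: □((◇s → s) ∧ ◇q) requires (◇s → s) ∧ ◇q at every successor {6}.
      At 6: ◇s → s is true, ◇q is true, so (◇s → s) ∧ ◇q is true.
  So □((◇s → s) ∧ ◇q) is true at 2.
Satisfying worlds: {2, 3, 4, 5, 6}

2, 3, 4, 5, 6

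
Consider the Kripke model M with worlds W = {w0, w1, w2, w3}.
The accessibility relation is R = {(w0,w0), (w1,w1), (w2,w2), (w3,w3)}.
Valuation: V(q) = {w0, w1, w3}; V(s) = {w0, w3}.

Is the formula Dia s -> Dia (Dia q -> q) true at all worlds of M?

Yes

Recall that Dia ψ holds at a world iff ψ holds at some accessible world.
Let φ = Dia s -> Dia (Dia q -> q). Evaluate φ at each world:
  w0 (successors {w0}): φ is true.
  w1 (successors {w1}): φ is true.
  w2 (successors {w2}): φ is true.
  w3 (successors {w3}): φ is true.
For instance, at w2:
  At w2: Dia s is false, Dia (Dia q -> q) is true, so Dia s -> Dia (Dia q -> q) is true.
    At w2: Dia s requires s at some successor in {w2}.
      At w2: s is false.
    So Dia s is false at w2.
    At w2: Dia (Dia q -> q) requires Dia q -> q at some successor in {w2}.
      Dia q -> q holds at w2, so Dia (Dia q -> q) is true at w2.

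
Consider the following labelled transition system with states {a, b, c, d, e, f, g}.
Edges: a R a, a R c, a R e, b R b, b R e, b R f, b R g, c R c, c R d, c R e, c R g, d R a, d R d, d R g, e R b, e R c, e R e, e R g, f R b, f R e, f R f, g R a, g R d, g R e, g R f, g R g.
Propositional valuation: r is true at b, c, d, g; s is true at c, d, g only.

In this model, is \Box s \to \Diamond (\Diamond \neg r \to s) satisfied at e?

At e: \Box s is false, \Diamond (\Diamond \neg r \to s) is true, so \Box s \to \Diamond (\Diamond \neg r \to s) is true.
  At e: \Box s requires s at every successor {b, c, e, g}.
    s fails at b, so \Box s is false at e.
  At e: \Diamond (\Diamond \neg r \to s) requires \Diamond \neg r \to s at some successor in {b, c, e, g}.
    \Diamond \neg r \to s holds at c, so \Diamond (\Diamond \neg r \to s) is true at e.
      At c: \Diamond \neg r is true, s is true, so \Diamond \neg r \to s is true.

Yes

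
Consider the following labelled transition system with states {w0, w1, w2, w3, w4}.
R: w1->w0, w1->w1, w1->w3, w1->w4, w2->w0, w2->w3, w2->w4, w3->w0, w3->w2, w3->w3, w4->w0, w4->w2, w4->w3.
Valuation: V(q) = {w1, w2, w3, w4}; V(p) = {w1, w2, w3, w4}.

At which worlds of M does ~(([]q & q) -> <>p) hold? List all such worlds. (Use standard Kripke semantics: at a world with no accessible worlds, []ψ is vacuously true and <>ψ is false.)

none

Let φ = ~(([]q & q) -> <>p). Evaluate φ at each world:
  w0 (successors ∅): φ is false.
  w1 (successors {w0, w1, w3, w4}): φ is false.
  w2 (successors {w0, w3, w4}): φ is false.
  w3 (successors {w0, w2, w3}): φ is false.
  w4 (successors {w0, w2, w3}): φ is false.
For instance, at w1:
  At w1: ([]q & q) -> <>p is true, so ~(([]q & q) -> <>p) is false.
    At w1: []q & q is false, <>p is true, so ([]q & q) -> <>p is true.
      At w1: []q is false, q is true, so []q & q is false.
      At w1: <>p requires p at some successor in {w0, w1, w3, w4}.
        p holds at w1, so <>p is true at w1.
Satisfying worlds: none.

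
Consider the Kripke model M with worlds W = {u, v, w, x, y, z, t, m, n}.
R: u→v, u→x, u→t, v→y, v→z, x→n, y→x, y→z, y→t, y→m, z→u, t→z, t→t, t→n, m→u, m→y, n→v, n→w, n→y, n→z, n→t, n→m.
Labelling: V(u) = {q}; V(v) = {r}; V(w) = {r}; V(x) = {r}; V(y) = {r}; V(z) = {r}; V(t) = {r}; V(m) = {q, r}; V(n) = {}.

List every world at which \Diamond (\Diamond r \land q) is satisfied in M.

y, z, m, n

Let φ = \Diamond (\Diamond r \land q). Evaluate φ at each world:
  u (successors {v, x, t}): φ is false.
  v (successors {y, z}): φ is false.
  w (successors ∅): φ is false.
  x (successors {n}): φ is false.
  y (successors {x, z, t, m}): φ is true.
  z (successors {u}): φ is true.
  t (successors {z, t, n}): φ is false.
  m (successors {u, y}): φ is true.
  n (successors {v, w, y, z, t, m}): φ is true.
For instance, at u:
  At u: \Diamond (\Diamond r \land q) requires \Diamond r \land q at some successor in {v, x, t}.
    At v: \Diamond r \land q is false.
    At x: \Diamond r \land q is false.
    At t: \Diamond r \land q is false.
  So \Diamond (\Diamond r \land q) is false at u.
Satisfying worlds: {y, z, m, n}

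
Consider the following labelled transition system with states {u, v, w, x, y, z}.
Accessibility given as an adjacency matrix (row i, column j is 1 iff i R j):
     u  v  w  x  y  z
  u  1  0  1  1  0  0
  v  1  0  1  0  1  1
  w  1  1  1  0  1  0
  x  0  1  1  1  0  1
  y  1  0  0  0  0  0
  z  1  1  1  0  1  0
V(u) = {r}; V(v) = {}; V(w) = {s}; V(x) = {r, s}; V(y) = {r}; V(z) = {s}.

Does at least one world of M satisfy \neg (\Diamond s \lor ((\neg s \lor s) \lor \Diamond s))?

No

Let φ = \neg (\Diamond s \lor ((\neg s \lor s) \lor \Diamond s)). Evaluate φ at each world:
  u (successors {u, w, x}): φ is false.
  v (successors {u, w, y, z}): φ is false.
  w (successors {u, v, w, y}): φ is false.
  x (successors {v, w, x, z}): φ is false.
  y (successors {u}): φ is false.
  z (successors {u, v, w, y}): φ is false.
For instance, at w:
  At w: \Diamond s \lor ((\neg s \lor s) \lor \Diamond s) is true, so \neg (\Diamond s \lor ((\neg s \lor s) \lor \Diamond s)) is false.
    At w: \Diamond s is true, (\neg s \lor s) \lor \Diamond s is true, so \Diamond s \lor ((\neg s \lor s) \lor \Diamond s) is true.
      At w: \Diamond s requires s at some successor in {u, v, w, y}.
        s holds at w, so \Diamond s is true at w.
      At w: \neg s \lor s is true, \Diamond s is true, so (\neg s \lor s) \lor \Diamond s is true.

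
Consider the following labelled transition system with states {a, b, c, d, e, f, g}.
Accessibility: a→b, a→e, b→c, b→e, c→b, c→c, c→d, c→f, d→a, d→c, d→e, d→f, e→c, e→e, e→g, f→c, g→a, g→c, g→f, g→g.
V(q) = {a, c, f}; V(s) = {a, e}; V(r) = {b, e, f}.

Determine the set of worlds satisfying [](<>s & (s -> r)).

Recall that []ψ holds at a world iff ψ holds at every accessible world, and <>ψ holds iff ψ holds at some accessible world.
Let φ = [](<>s & (s -> r)). Evaluate φ at each world:
  a (successors {b, e}): φ is true.
  b (successors {c, e}): φ is false.
  c (successors {b, c, d, f}): φ is false.
  d (successors {a, c, e, f}): φ is false.
  e (successors {c, e, g}): φ is false.
  f (successors {c}): φ is false.
  g (successors {a, c, f, g}): φ is false.
For instance, at d:
  At d: [](<>s & (s -> r)) requires <>s & (s -> r) at every successor {a, c, e, f}.
    <>s & (s -> r) fails at a, so [](<>s & (s -> r)) is false at d.
      At a: <>s is true, s -> r is false, so <>s & (s -> r) is false.
Satisfying worlds: {a}

a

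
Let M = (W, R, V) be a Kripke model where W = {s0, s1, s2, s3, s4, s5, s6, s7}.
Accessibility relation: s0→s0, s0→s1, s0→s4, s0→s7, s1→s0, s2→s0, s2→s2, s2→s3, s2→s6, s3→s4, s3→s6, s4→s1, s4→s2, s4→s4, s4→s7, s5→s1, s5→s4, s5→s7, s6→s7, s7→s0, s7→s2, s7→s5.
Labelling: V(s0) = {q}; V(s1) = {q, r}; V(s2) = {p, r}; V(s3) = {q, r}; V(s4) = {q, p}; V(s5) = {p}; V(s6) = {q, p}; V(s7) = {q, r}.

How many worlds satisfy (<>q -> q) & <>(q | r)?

Let φ = (<>q -> q) & <>(q | r). Evaluate φ at each world:
  s0 (successors {s0, s1, s4, s7}): φ is true.
  s1 (successors {s0}): φ is true.
  s2 (successors {s0, s2, s3, s6}): φ is false.
  s3 (successors {s4, s6}): φ is true.
  s4 (successors {s1, s2, s4, s7}): φ is true.
  s5 (successors {s1, s4, s7}): φ is false.
  s6 (successors {s7}): φ is true.
  s7 (successors {s0, s2, s5}): φ is true.
For instance, at s3:
  At s3: <>q -> q is true, <>(q | r) is true, so (<>q -> q) & <>(q | r) is true.
    At s3: <>q is true, q is true, so <>q -> q is true.
      At s3: <>q requires q at some successor in {s4, s6}.
        q holds at s4, so <>q is true at s3.
    At s3: <>(q | r) requires q | r at some successor in {s4, s6}.
      q | r holds at s4, so <>(q | r) is true at s3.
Satisfying worlds: {s0, s1, s3, s4, s6, s7}

6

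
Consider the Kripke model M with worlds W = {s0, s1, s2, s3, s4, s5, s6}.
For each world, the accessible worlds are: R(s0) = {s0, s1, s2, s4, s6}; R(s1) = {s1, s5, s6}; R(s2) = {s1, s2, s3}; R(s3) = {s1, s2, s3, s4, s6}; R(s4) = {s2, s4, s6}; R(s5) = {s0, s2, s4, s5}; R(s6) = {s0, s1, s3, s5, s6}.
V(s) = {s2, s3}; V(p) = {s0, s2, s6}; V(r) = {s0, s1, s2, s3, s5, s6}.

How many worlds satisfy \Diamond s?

Let φ = \Diamond s. Evaluate φ at each world:
  s0 (successors {s0, s1, s2, s4, s6}): φ is true.
  s1 (successors {s1, s5, s6}): φ is false.
  s2 (successors {s1, s2, s3}): φ is true.
  s3 (successors {s1, s2, s3, s4, s6}): φ is true.
  s4 (successors {s2, s4, s6}): φ is true.
  s5 (successors {s0, s2, s4, s5}): φ is true.
  s6 (successors {s0, s1, s3, s5, s6}): φ is true.
For instance, at s4:
  At s4: \Diamond s requires s at some successor in {s2, s4, s6}.
    s holds at s2, so \Diamond s is true at s4.
Satisfying worlds: {s0, s2, s3, s4, s5, s6}

6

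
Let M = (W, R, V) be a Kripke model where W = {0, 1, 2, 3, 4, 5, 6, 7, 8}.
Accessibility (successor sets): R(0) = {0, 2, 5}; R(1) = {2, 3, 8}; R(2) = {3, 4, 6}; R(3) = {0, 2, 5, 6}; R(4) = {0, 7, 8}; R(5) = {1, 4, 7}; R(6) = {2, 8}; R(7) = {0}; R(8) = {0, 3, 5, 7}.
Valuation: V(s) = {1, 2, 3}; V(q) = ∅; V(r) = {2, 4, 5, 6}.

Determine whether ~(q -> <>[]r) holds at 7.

No

Recall that []ψ holds at a world iff ψ holds at every accessible world, and <>ψ holds iff ψ holds at some accessible world.
At 7: q -> <>[]r is true, so ~(q -> <>[]r) is false.
  At 7: q is false, <>[]r is false, so q -> <>[]r is true.
    At 7: <>[]r requires []r at some successor in {0}.
      At 0: []r is false.
    So <>[]r is false at 7.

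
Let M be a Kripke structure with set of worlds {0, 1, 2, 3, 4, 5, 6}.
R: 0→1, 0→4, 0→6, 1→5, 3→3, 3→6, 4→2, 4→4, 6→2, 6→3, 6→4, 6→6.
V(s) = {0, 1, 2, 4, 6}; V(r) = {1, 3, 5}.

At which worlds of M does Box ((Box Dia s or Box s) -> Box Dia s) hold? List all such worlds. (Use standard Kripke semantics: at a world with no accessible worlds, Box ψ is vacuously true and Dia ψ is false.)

Let φ = Box ((Box Dia s or Box s) -> Box Dia s). Evaluate φ at each world:
  0 (successors {1, 4, 6}): φ is false.
  1 (successors {5}): φ is true.
  2 (successors ∅): φ is true.
  3 (successors {3, 6}): φ is true.
  4 (successors {2, 4}): φ is false.
  5 (successors ∅): φ is true.
  6 (successors {2, 3, 4, 6}): φ is false.
For instance, at 1:
  At 1: Box ((Box Dia s or Box s) -> Box Dia s) requires (Box Dia s or Box s) -> Box Dia s at every successor {5}.
      At 5: Box Dia s or Box s is true, Box Dia s is true, so (Box Dia s or Box s) -> Box Dia s is true.
  So Box ((Box Dia s or Box s) -> Box Dia s) is true at 1.
Satisfying worlds: {1, 2, 3, 5}

1, 2, 3, 5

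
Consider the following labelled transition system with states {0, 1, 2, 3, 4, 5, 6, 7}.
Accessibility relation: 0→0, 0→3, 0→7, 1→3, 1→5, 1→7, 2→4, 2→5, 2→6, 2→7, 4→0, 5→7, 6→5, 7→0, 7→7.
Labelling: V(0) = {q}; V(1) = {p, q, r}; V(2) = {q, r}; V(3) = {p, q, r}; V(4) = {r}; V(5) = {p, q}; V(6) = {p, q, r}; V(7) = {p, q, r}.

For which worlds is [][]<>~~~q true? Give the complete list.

3

Recall that []ψ holds at a world iff ψ holds at every accessible world, and <>ψ holds iff ψ holds at some accessible world.
Let φ = [][]<>~~~q. Evaluate φ at each world:
  0 (successors {0, 3, 7}): φ is false.
  1 (successors {3, 5, 7}): φ is false.
  2 (successors {4, 5, 6, 7}): φ is false.
  3 (successors ∅): φ is true.
  4 (successors {0}): φ is false.
  5 (successors {7}): φ is false.
  6 (successors {5}): φ is false.
  7 (successors {0, 7}): φ is false.
For instance, at 0:
  At 0: [][]<>~~~q requires []<>~~~q at every successor {0, 3, 7}.
    []<>~~~q fails at 0, so [][]<>~~~q is false at 0.
      At 0: []<>~~~q requires <>~~~q at every successor {0, 3, 7}.
        <>~~~q fails at 0, so []<>~~~q is false at 0.
Satisfying worlds: {3}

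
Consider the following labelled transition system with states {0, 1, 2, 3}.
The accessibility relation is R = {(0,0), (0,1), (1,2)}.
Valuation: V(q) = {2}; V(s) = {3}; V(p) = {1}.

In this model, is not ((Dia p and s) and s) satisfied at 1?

Yes

At 1: (Dia p and s) and s is false, so not ((Dia p and s) and s) is true.
  At 1: Dia p and s is false, s is false, so (Dia p and s) and s is false.
    At 1: Dia p is false, s is false, so Dia p and s is false.
      At 1: Dia p requires p at some successor in {2}.
        At 2: p is false.
      So Dia p is false at 1.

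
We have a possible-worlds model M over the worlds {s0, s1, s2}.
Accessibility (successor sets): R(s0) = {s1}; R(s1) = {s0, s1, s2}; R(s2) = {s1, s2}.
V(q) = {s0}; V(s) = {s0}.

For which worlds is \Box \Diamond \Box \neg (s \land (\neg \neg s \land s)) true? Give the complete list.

Let φ = \Box \Diamond \Box \neg (s \land (\neg \neg s \land s)). Evaluate φ at each world:
  s0 (successors {s1}): φ is true.
  s1 (successors {s0, s1, s2}): φ is false.
  s2 (successors {s1, s2}): φ is true.
For instance, at s2:
  At s2: \Box \Diamond \Box \neg (s \land (\neg \neg s \land s)) requires \Diamond \Box \neg (s \land (\neg \neg s \land s)) at every successor {s1, s2}.
      At s1: \Diamond \Box \neg (s \land (\neg \neg s \land s)) requires \Box \neg (s \land (\neg \neg s \land s)) at some successor in {s0, s1, s2}.
        \Box \neg (s \land (\neg \neg s \land s)) holds at s0, so \Diamond \Box \neg (s \land (\neg \neg s \land s)) is true at s1.
      At s2: \Diamond \Box \neg (s \land (\neg \neg s \land s)) requires \Box \neg (s \land (\neg \neg s \land s)) at some successor in {s1, s2}.
        \Box \neg (s \land (\neg \neg s \land s)) holds at s2, so \Diamond \Box \neg (s \land (\neg \neg s \land s)) is true at s2.
  So \Box \Diamond \Box \neg (s \land (\neg \neg s \land s)) is true at s2.
Satisfying worlds: {s0, s2}

s0, s2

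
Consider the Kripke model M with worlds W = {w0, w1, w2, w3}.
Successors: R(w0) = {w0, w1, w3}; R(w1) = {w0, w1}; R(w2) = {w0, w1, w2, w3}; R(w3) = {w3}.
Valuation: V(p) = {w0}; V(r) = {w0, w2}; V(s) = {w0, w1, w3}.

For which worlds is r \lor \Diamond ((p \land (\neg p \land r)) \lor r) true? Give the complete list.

w0, w1, w2

Let φ = r \lor \Diamond ((p \land (\neg p \land r)) \lor r). Evaluate φ at each world:
  w0 (successors {w0, w1, w3}): φ is true.
  w1 (successors {w0, w1}): φ is true.
  w2 (successors {w0, w1, w2, w3}): φ is true.
  w3 (successors {w3}): φ is false.
For instance, at w3:
  At w3: r is false, \Diamond ((p \land (\neg p \land r)) \lor r) is false, so r \lor \Diamond ((p \land (\neg p \land r)) \lor r) is false.
    At w3: \Diamond ((p \land (\neg p \land r)) \lor r) requires (p \land (\neg p \land r)) \lor r at some successor in {w3}.
      At w3: (p \land (\neg p \land r)) \lor r is false.
    So \Diamond ((p \land (\neg p \land r)) \lor r) is false at w3.
Satisfying worlds: {w0, w1, w2}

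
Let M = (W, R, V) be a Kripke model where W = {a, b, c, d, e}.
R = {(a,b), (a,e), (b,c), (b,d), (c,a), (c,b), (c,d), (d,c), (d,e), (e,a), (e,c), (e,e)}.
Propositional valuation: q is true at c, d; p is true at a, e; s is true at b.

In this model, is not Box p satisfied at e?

Yes

At e: Box p is false, so not Box p is true.
  At e: Box p requires p at every successor {a, c, e}.
    p fails at c, so Box p is false at e.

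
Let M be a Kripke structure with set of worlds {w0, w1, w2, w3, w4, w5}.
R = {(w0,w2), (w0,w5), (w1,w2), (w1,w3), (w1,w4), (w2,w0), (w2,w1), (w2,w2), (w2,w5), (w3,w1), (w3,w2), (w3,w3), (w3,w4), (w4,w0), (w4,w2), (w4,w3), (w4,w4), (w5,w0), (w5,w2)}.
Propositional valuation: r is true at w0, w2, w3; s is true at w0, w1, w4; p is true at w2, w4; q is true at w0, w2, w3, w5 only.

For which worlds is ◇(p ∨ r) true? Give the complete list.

Let φ = ◇(p ∨ r). Evaluate φ at each world:
  w0 (successors {w2, w5}): φ is true.
  w1 (successors {w2, w3, w4}): φ is true.
  w2 (successors {w0, w1, w2, w5}): φ is true.
  w3 (successors {w1, w2, w3, w4}): φ is true.
  w4 (successors {w0, w2, w3, w4}): φ is true.
  w5 (successors {w0, w2}): φ is true.
For instance, at w0:
  At w0: ◇(p ∨ r) requires p ∨ r at some successor in {w2, w5}.
    p ∨ r holds at w2, so ◇(p ∨ r) is true at w0.
Satisfying worlds: {w0, w1, w2, w3, w4, w5}

w0, w1, w2, w3, w4, w5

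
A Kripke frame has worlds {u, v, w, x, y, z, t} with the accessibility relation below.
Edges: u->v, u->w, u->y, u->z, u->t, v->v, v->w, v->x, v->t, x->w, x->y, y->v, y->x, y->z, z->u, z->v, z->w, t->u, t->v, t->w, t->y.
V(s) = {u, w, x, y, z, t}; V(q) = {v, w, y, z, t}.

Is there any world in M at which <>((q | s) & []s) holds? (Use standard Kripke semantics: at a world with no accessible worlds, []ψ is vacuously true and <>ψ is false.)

Recall that []ψ holds at a world iff ψ holds at every accessible world, and <>ψ holds iff ψ holds at some accessible world.
Let φ = <>((q | s) & []s). Evaluate φ at each world:
  u (successors {v, w, y, z, t}): φ is true.
  v (successors {v, w, x, t}): φ is true.
  w (successors ∅): φ is false.
  x (successors {w, y}): φ is true.
  y (successors {v, x, z}): φ is true.
  z (successors {u, v, w}): φ is true.
  t (successors {u, v, w, y}): φ is true.
Detail at u (witness):
  At u: <>((q | s) & []s) requires (q | s) & []s at some successor in {v, w, y, z, t}.
    (q | s) & []s holds at w, so <>((q | s) & []s) is true at u.
      At w: q | s is true, []s is true, so (q | s) & []s is true.

Yes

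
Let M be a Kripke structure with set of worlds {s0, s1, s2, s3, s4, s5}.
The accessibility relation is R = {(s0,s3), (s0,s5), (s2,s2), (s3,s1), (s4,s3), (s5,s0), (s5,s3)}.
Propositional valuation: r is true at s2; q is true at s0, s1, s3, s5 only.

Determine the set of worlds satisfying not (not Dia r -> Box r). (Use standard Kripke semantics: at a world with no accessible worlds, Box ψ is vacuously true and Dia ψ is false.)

Let φ = not (not Dia r -> Box r). Evaluate φ at each world:
  s0 (successors {s3, s5}): φ is true.
  s1 (successors ∅): φ is false.
  s2 (successors {s2}): φ is false.
  s3 (successors {s1}): φ is true.
  s4 (successors {s3}): φ is true.
  s5 (successors {s0, s3}): φ is true.
For instance, at s5:
  At s5: not Dia r -> Box r is false, so not (not Dia r -> Box r) is true.
    At s5: not Dia r is true, Box r is false, so not Dia r -> Box r is false.
      At s5: Dia r is false, so not Dia r is true.
      At s5: Box r requires r at every successor {s0, s3}.
        r fails at s0, so Box r is false at s5.
Satisfying worlds: {s0, s3, s4, s5}

s0, s3, s4, s5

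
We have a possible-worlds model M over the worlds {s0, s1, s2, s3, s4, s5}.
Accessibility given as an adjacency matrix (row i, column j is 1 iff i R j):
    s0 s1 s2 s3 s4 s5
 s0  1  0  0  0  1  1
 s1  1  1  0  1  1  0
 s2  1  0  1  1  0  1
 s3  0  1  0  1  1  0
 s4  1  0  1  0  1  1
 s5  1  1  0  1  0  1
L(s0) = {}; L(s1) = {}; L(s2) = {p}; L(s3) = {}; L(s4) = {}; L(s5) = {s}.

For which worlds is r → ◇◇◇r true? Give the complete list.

Recall that ◇ψ holds at a world iff ψ holds at some accessible world.
Let φ = r → ◇◇◇r. Evaluate φ at each world:
  s0 (successors {s0, s4, s5}): φ is true.
  s1 (successors {s0, s1, s3, s4}): φ is true.
  s2 (successors {s0, s2, s3, s5}): φ is true.
  s3 (successors {s1, s3, s4}): φ is true.
  s4 (successors {s0, s2, s4, s5}): φ is true.
  s5 (successors {s0, s1, s3, s5}): φ is true.
For instance, at s5:
  At s5: r is false, ◇◇◇r is false, so r → ◇◇◇r is true.
    At s5: ◇◇◇r requires ◇◇r at some successor in {s0, s1, s3, s5}.
      At s0: ◇◇r is false.
      At s1: ◇◇r is false.
      At s3: ◇◇r is false.
      At s5: ◇◇r is false.
    So ◇◇◇r is false at s5.
Satisfying worlds: {s0, s1, s2, s3, s4, s5}

s0, s1, s2, s3, s4, s5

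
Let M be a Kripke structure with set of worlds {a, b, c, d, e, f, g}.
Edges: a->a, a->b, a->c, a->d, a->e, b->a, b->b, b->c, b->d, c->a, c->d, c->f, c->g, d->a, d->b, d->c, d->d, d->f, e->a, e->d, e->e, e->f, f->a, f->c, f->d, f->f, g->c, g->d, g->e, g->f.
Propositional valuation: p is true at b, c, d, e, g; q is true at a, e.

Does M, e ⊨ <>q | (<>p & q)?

Yes

Recall that <>ψ holds at a world iff ψ holds at some accessible world.
At e: <>q is true, <>p & q is true, so <>q | (<>p & q) is true.
  At e: <>q requires q at some successor in {a, d, e, f}.
    q holds at a, so <>q is true at e.
  At e: <>p is true, q is true, so <>p & q is true.
    At e: <>p requires p at some successor in {a, d, e, f}.
      p holds at d, so <>p is true at e.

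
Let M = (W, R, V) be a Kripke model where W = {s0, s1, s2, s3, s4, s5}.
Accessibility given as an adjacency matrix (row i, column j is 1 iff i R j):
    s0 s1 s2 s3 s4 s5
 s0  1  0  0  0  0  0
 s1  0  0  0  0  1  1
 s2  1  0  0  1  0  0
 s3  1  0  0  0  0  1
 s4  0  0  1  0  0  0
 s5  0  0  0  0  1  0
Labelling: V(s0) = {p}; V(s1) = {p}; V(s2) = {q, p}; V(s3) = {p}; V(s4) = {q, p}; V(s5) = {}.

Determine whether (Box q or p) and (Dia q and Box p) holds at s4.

At s4: Box q or p is true, Dia q and Box p is true, so (Box q or p) and (Dia q and Box p) is true.
  At s4: Box q is true, p is true, so Box q or p is true.
    At s4: Box q requires q at every successor {s2}.
      At s2: q is true.
    So Box q is true at s4.
  At s4: Dia q is true, Box p is true, so Dia q and Box p is true.
    At s4: Dia q requires q at some successor in {s2}.
      q holds at s2, so Dia q is true at s4.
    At s4: Box p requires p at every successor {s2}.
      At s2: p is true.
    So Box p is true at s4.

Yes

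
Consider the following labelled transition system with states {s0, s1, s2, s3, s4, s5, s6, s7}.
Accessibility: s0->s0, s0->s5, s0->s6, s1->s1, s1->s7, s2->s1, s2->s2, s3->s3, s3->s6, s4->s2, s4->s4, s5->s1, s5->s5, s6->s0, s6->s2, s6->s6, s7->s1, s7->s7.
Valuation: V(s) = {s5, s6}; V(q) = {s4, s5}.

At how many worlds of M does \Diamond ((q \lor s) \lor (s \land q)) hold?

5

Recall that \Diamond ψ holds at a world iff ψ holds at some accessible world.
Let φ = \Diamond ((q \lor s) \lor (s \land q)). Evaluate φ at each world:
  s0 (successors {s0, s5, s6}): φ is true.
  s1 (successors {s1, s7}): φ is false.
  s2 (successors {s1, s2}): φ is false.
  s3 (successors {s3, s6}): φ is true.
  s4 (successors {s2, s4}): φ is true.
  s5 (successors {s1, s5}): φ is true.
  s6 (successors {s0, s2, s6}): φ is true.
  s7 (successors {s1, s7}): φ is false.
For instance, at s1:
  At s1: \Diamond ((q \lor s) \lor (s \land q)) requires (q \lor s) \lor (s \land q) at some successor in {s1, s7}.
    At s1: (q \lor s) \lor (s \land q) is false.
    At s7: (q \lor s) \lor (s \land q) is false.
  So \Diamond ((q \lor s) \lor (s \land q)) is false at s1.
Satisfying worlds: {s0, s3, s4, s5, s6}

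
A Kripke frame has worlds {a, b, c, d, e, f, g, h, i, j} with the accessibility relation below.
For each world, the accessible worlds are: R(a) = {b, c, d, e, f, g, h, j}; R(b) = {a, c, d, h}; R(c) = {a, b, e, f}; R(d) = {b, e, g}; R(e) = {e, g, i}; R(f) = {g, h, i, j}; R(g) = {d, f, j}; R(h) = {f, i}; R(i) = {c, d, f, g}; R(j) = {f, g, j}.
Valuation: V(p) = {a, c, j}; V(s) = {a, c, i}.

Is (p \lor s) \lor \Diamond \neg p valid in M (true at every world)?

Recall that \Diamond ψ holds at a world iff ψ holds at some accessible world.
Let φ = (p \lor s) \lor \Diamond \neg p. Evaluate φ at each world:
  a (successors {b, c, d, e, f, g, h, j}): φ is true.
  b (successors {a, c, d, h}): φ is true.
  c (successors {a, b, e, f}): φ is true.
  d (successors {b, e, g}): φ is true.
  e (successors {e, g, i}): φ is true.
  f (successors {g, h, i, j}): φ is true.
  g (successors {d, f, j}): φ is true.
  h (successors {f, i}): φ is true.
  i (successors {c, d, f, g}): φ is true.
  j (successors {f, g, j}): φ is true.
For instance, at b:
  At b: p \lor s is false, \Diamond \neg p is true, so (p \lor s) \lor \Diamond \neg p is true.
    At b: \Diamond \neg p requires \neg p at some successor in {a, c, d, h}.
      \neg p holds at d, so \Diamond \neg p is true at b.

Yes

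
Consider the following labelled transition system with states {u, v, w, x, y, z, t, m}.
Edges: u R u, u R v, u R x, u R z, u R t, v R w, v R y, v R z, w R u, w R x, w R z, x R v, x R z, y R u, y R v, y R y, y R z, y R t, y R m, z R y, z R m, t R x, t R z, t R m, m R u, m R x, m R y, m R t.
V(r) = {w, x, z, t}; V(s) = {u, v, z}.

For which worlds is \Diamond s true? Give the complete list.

Let φ = \Diamond s. Evaluate φ at each world:
  u (successors {u, v, x, z, t}): φ is true.
  v (successors {w, y, z}): φ is true.
  w (successors {u, x, z}): φ is true.
  x (successors {v, z}): φ is true.
  y (successors {u, v, y, z, t, m}): φ is true.
  z (successors {y, m}): φ is false.
  t (successors {x, z, m}): φ is true.
  m (successors {u, x, y, t}): φ is true.
For instance, at z:
  At z: \Diamond s requires s at some successor in {y, m}.
    At y: s is false.
    At m: s is false.
  So \Diamond s is false at z.
Satisfying worlds: {u, v, w, x, y, t, m}

u, v, w, x, y, t, m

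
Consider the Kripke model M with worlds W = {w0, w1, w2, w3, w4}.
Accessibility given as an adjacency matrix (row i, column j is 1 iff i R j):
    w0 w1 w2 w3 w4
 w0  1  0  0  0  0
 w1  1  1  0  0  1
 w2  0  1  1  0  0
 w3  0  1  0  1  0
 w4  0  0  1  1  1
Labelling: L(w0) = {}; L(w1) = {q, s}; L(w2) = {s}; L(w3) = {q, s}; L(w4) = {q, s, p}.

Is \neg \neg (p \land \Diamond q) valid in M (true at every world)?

No

Let φ = \neg \neg (p \land \Diamond q). Evaluate φ at each world:
  w0 (successors {w0}): φ is false.
  w1 (successors {w0, w1, w4}): φ is false.
  w2 (successors {w1, w2}): φ is false.
  w3 (successors {w1, w3}): φ is false.
  w4 (successors {w2, w3, w4}): φ is true.
Detail at w0 (counterexample):
  At w0: \neg (p \land \Diamond q) is true, so \neg \neg (p \land \Diamond q) is false.
    At w0: p \land \Diamond q is false, so \neg (p \land \Diamond q) is true.
      At w0: p is false, \Diamond q is false, so p \land \Diamond q is false.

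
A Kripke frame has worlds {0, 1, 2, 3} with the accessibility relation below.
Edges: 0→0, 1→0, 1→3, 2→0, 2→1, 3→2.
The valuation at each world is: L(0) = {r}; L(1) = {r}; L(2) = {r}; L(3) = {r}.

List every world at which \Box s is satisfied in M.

Recall that \Box ψ holds at a world iff ψ holds at every accessible world, and \Diamond ψ holds iff ψ holds at some accessible world.
Let φ = \Box s. Evaluate φ at each world:
  0 (successors {0}): φ is false.
  1 (successors {0, 3}): φ is false.
  2 (successors {0, 1}): φ is false.
  3 (successors {2}): φ is false.
For instance, at 2:
  At 2: \Box s requires s at every successor {0, 1}.
    s fails at 0, so \Box s is false at 2.
Satisfying worlds: none.

none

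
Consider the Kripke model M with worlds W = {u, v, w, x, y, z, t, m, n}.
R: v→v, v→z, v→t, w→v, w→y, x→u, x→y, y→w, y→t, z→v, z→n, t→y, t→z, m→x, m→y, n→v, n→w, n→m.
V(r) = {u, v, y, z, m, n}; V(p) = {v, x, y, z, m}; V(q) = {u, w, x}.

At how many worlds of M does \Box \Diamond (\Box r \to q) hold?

Recall that \Box ψ holds at a world iff ψ holds at every accessible world, and \Diamond ψ holds iff ψ holds at some accessible world.
Let φ = \Box \Diamond (\Box r \to q). Evaluate φ at each world:
  u (successors ∅): φ is true.
  v (successors {v, z, t}): φ is true.
  w (successors {v, y}): φ is true.
  x (successors {u, y}): φ is false.
  y (successors {w, t}): φ is true.
  z (successors {v, n}): φ is true.
  t (successors {y, z}): φ is true.
  m (successors {x, y}): φ is true.
  n (successors {v, w, m}): φ is true.
For instance, at w:
  At w: \Box \Diamond (\Box r \to q) requires \Diamond (\Box r \to q) at every successor {v, y}.
      At v: \Diamond (\Box r \to q) requires \Box r \to q at some successor in {v, z, t}.
        \Box r \to q holds at v, so \Diamond (\Box r \to q) is true at v.
      At y: \Diamond (\Box r \to q) requires \Box r \to q at some successor in {w, t}.
        \Box r \to q holds at w, so \Diamond (\Box r \to q) is true at y.
  So \Box \Diamond (\Box r \to q) is true at w.
Satisfying worlds: {u, v, w, y, z, t, m, n}

8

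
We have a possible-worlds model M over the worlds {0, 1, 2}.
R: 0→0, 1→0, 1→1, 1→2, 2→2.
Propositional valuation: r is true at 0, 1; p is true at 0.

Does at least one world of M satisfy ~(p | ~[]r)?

No

Let φ = ~(p | ~[]r). Evaluate φ at each world:
  0 (successors {0}): φ is false.
  1 (successors {0, 1, 2}): φ is false.
  2 (successors {2}): φ is false.
For instance, at 1:
  At 1: p | ~[]r is true, so ~(p | ~[]r) is false.
    At 1: p is false, ~[]r is true, so p | ~[]r is true.
      At 1: []r is false, so ~[]r is true.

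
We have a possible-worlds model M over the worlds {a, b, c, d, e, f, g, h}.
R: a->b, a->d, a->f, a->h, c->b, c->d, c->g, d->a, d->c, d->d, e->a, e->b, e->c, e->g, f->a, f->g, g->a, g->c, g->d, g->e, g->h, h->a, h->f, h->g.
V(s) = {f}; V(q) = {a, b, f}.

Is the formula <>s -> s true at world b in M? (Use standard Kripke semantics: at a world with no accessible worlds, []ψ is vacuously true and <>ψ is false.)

Yes

At b: <>s is false, s is false, so <>s -> s is true.
  At b: no accessible worlds, so <>s is false.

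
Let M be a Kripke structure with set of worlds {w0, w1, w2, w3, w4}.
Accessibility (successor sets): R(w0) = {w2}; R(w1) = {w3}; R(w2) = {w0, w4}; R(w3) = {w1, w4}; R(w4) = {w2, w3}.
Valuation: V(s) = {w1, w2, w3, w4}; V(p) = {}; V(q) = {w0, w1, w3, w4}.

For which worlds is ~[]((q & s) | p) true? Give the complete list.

Let φ = ~[]((q & s) | p). Evaluate φ at each world:
  w0 (successors {w2}): φ is true.
  w1 (successors {w3}): φ is false.
  w2 (successors {w0, w4}): φ is true.
  w3 (successors {w1, w4}): φ is false.
  w4 (successors {w2, w3}): φ is true.
For instance, at w2:
  At w2: []((q & s) | p) is false, so ~[]((q & s) | p) is true.
    At w2: []((q & s) | p) requires (q & s) | p at every successor {w0, w4}.
      (q & s) | p fails at w0, so []((q & s) | p) is false at w2.
Satisfying worlds: {w0, w2, w4}

w0, w2, w4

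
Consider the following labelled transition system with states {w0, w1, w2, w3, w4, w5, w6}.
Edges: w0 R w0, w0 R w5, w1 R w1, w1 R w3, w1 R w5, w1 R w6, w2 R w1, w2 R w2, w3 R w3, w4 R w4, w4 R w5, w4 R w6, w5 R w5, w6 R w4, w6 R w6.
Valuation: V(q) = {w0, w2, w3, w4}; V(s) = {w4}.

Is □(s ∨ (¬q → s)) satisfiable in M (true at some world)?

Let φ = □(s ∨ (¬q → s)). Evaluate φ at each world:
  w0 (successors {w0, w5}): φ is false.
  w1 (successors {w1, w3, w5, w6}): φ is false.
  w2 (successors {w1, w2}): φ is false.
  w3 (successors {w3}): φ is true.
  w4 (successors {w4, w5, w6}): φ is false.
  w5 (successors {w5}): φ is false.
  w6 (successors {w4, w6}): φ is false.
Detail at w3 (witness):
  At w3: □(s ∨ (¬q → s)) requires s ∨ (¬q → s) at every successor {w3}.
    At w3: s ∨ (¬q → s) is true.
  So □(s ∨ (¬q → s)) is true at w3.

Yes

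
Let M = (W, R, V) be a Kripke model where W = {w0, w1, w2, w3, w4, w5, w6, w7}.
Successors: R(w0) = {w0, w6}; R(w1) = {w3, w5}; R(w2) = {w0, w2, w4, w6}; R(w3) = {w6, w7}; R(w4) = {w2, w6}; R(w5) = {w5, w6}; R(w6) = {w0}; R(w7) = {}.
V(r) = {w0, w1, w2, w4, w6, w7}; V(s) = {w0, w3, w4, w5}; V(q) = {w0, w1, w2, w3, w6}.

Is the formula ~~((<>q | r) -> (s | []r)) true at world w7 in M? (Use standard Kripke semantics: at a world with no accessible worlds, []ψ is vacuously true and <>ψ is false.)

Yes

At w7: ~((<>q | r) -> (s | []r)) is false, so ~~((<>q | r) -> (s | []r)) is true.
  At w7: (<>q | r) -> (s | []r) is true, so ~((<>q | r) -> (s | []r)) is false.
    At w7: <>q | r is true, s | []r is true, so (<>q | r) -> (s | []r) is true.
      At w7: <>q is false, r is true, so <>q | r is true.
      At w7: s is false, []r is true, so s | []r is true.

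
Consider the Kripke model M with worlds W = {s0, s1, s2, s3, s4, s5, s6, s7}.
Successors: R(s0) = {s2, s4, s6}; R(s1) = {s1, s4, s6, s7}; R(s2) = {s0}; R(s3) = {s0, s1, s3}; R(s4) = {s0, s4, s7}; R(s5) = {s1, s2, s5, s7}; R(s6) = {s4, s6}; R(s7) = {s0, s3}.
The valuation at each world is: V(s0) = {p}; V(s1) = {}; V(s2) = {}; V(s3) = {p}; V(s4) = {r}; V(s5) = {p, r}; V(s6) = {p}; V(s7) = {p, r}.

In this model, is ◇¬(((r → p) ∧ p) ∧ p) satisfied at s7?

At s7: ◇¬(((r → p) ∧ p) ∧ p) requires ¬(((r → p) ∧ p) ∧ p) at some successor in {s0, s3}.
  At s0: ¬(((r → p) ∧ p) ∧ p) is false.
  At s3: ¬(((r → p) ∧ p) ∧ p) is false.
So ◇¬(((r → p) ∧ p) ∧ p) is false at s7.

No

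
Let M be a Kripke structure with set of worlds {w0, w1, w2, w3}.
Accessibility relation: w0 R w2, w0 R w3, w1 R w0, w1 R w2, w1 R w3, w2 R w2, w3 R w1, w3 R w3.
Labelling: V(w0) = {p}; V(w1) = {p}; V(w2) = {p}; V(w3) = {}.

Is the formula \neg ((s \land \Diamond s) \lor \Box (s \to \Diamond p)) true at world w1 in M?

No

At w1: (s \land \Diamond s) \lor \Box (s \to \Diamond p) is true, so \neg ((s \land \Diamond s) \lor \Box (s \to \Diamond p)) is false.
  At w1: s \land \Diamond s is false, \Box (s \to \Diamond p) is true, so (s \land \Diamond s) \lor \Box (s \to \Diamond p) is true.
    At w1: s is false, \Diamond s is false, so s \land \Diamond s is false.
      At w1: \Diamond s requires s at some successor in {w0, w2, w3}.
        At w0: s is false.
        At w2: s is false.
        At w3: s is false.
      So \Diamond s is false at w1.
    At w1: \Box (s \to \Diamond p) requires s \to \Diamond p at every successor {w0, w2, w3}.
      At w0: s \to \Diamond p is true.
      At w2: s \to \Diamond p is true.
      At w3: s \to \Diamond p is true.
    So \Box (s \to \Diamond p) is true at w1.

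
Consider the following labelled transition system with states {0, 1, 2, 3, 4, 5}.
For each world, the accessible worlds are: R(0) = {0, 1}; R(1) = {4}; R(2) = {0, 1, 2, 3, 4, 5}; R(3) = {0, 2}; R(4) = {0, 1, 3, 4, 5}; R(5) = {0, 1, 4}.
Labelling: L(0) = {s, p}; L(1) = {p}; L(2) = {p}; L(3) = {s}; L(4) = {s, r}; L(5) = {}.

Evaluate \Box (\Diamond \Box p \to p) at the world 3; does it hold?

At 3: \Box (\Diamond \Box p \to p) requires \Diamond \Box p \to p at every successor {0, 2}.
    At 0: \Diamond \Box p is true, p is true, so \Diamond \Box p \to p is true.
      At 0: \Diamond \Box p requires \Box p at some successor in {0, 1}.
        \Box p holds at 0, so \Diamond \Box p is true at 0.
    At 2: \Diamond \Box p is true, p is true, so \Diamond \Box p \to p is true.
      At 2: \Diamond \Box p requires \Box p at some successor in {0, 1, 2, 3, 4, 5}.
        \Box p holds at 0, so \Diamond \Box p is true at 2.
So \Box (\Diamond \Box p \to p) is true at 3.

Yes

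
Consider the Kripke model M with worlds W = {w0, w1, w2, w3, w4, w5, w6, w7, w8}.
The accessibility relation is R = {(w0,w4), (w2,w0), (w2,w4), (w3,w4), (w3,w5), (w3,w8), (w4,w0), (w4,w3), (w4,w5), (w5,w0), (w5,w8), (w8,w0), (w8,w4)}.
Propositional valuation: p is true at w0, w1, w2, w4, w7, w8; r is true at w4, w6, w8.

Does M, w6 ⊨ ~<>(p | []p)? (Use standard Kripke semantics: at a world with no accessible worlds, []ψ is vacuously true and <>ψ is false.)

At w6: <>(p | []p) is false, so ~<>(p | []p) is true.
  At w6: no accessible worlds, so <>(p | []p) is false.

Yes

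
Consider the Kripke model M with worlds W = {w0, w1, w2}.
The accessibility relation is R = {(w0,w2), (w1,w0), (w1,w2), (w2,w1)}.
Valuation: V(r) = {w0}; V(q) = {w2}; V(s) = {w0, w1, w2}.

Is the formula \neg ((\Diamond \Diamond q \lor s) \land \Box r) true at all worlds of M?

Yes

Let φ = \neg ((\Diamond \Diamond q \lor s) \land \Box r). Evaluate φ at each world:
  w0 (successors {w2}): φ is true.
  w1 (successors {w0, w2}): φ is true.
  w2 (successors {w1}): φ is true.
For instance, at w1:
  At w1: (\Diamond \Diamond q \lor s) \land \Box r is false, so \neg ((\Diamond \Diamond q \lor s) \land \Box r) is true.
    At w1: \Diamond \Diamond q \lor s is true, \Box r is false, so (\Diamond \Diamond q \lor s) \land \Box r is false.
      At w1: \Diamond \Diamond q is true, s is true, so \Diamond \Diamond q \lor s is true.
      At w1: \Box r requires r at every successor {w0, w2}.
        r fails at w2, so \Box r is false at w1.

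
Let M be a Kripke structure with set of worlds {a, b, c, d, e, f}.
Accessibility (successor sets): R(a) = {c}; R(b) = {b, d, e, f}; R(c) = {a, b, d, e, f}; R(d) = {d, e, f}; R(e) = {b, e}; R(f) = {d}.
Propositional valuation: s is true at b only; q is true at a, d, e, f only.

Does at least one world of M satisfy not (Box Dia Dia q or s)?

Let φ = not (Box Dia Dia q or s). Evaluate φ at each world:
  a (successors {c}): φ is false.
  b (successors {b, d, e, f}): φ is false.
  c (successors {a, b, d, e, f}): φ is false.
  d (successors {d, e, f}): φ is false.
  e (successors {b, e}): φ is false.
  f (successors {d}): φ is false.
For instance, at b:
  At b: Box Dia Dia q or s is true, so not (Box Dia Dia q or s) is false.
    At b: Box Dia Dia q is true, s is true, so Box Dia Dia q or s is true.
      At b: Box Dia Dia q requires Dia Dia q at every successor {b, d, e, f}.
        At b: Dia Dia q is true.
        At d: Dia Dia q is true.
        At e: Dia Dia q is true.
        At f: Dia Dia q is true.
      So Box Dia Dia q is true at b.

No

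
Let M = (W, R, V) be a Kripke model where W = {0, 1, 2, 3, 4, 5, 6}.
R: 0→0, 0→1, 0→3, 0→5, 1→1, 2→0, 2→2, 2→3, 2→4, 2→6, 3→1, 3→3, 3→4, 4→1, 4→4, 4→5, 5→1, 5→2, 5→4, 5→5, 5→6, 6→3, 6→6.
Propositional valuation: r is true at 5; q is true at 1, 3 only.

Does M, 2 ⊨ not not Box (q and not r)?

No

At 2: not Box (q and not r) is true, so not not Box (q and not r) is false.
  At 2: Box (q and not r) is false, so not Box (q and not r) is true.
    At 2: Box (q and not r) requires q and not r at every successor {0, 2, 3, 4, 6}.
      q and not r fails at 0, so Box (q and not r) is false at 2.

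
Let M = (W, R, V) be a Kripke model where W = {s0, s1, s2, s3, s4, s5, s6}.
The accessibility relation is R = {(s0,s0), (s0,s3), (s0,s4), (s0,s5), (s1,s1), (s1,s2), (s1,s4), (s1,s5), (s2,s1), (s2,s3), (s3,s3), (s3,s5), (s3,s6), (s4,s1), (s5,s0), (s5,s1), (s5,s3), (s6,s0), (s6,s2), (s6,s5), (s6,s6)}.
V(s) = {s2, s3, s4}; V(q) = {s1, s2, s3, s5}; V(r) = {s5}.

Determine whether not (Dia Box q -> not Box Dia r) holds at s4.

Recall that Box ψ holds at a world iff ψ holds at every accessible world, and Dia ψ holds iff ψ holds at some accessible world.
At s4: Dia Box q -> not Box Dia r is true, so not (Dia Box q -> not Box Dia r) is false.
  At s4: Dia Box q is false, not Box Dia r is false, so Dia Box q -> not Box Dia r is true.
    At s4: Dia Box q requires Box q at some successor in {s1}.
      At s1: Box q is false.
    So Dia Box q is false at s4.
    At s4: Box Dia r is true, so not Box Dia r is false.
      At s4: Box Dia r requires Dia r at every successor {s1}.
        At s1: Dia r is true.
      So Box Dia r is true at s4.

No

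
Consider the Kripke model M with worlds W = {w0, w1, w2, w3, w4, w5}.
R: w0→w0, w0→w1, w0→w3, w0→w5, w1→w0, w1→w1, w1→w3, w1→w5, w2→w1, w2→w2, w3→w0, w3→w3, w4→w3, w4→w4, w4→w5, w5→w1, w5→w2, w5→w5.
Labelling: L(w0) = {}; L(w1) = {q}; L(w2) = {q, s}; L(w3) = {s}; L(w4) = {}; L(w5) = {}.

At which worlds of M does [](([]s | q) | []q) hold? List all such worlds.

Let φ = [](([]s | q) | []q). Evaluate φ at each world:
  w0 (successors {w0, w1, w3, w5}): φ is false.
  w1 (successors {w0, w1, w3, w5}): φ is false.
  w2 (successors {w1, w2}): φ is true.
  w3 (successors {w0, w3}): φ is false.
  w4 (successors {w3, w4, w5}): φ is false.
  w5 (successors {w1, w2, w5}): φ is false.
For instance, at w3:
  At w3: [](([]s | q) | []q) requires ([]s | q) | []q at every successor {w0, w3}.
    ([]s | q) | []q fails at w0, so [](([]s | q) | []q) is false at w3.
      At w0: []s | q is false, []q is false, so ([]s | q) | []q is false.
Satisfying worlds: {w2}

w2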